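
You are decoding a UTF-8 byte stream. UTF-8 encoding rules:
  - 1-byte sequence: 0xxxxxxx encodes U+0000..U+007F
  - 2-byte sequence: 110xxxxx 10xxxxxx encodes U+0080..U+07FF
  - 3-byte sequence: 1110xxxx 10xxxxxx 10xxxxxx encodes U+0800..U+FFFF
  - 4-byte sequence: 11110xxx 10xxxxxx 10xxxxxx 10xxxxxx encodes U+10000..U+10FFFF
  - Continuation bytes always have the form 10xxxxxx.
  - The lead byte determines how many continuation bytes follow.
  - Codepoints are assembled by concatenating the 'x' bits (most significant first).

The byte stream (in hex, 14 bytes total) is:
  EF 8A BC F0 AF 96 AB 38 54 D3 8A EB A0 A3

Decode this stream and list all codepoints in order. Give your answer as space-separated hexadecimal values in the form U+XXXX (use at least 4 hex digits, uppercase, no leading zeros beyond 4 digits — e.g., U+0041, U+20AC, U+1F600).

Answer: U+F2BC U+2F5AB U+0038 U+0054 U+04CA U+B823

Derivation:
Byte[0]=EF: 3-byte lead, need 2 cont bytes. acc=0xF
Byte[1]=8A: continuation. acc=(acc<<6)|0x0A=0x3CA
Byte[2]=BC: continuation. acc=(acc<<6)|0x3C=0xF2BC
Completed: cp=U+F2BC (starts at byte 0)
Byte[3]=F0: 4-byte lead, need 3 cont bytes. acc=0x0
Byte[4]=AF: continuation. acc=(acc<<6)|0x2F=0x2F
Byte[5]=96: continuation. acc=(acc<<6)|0x16=0xBD6
Byte[6]=AB: continuation. acc=(acc<<6)|0x2B=0x2F5AB
Completed: cp=U+2F5AB (starts at byte 3)
Byte[7]=38: 1-byte ASCII. cp=U+0038
Byte[8]=54: 1-byte ASCII. cp=U+0054
Byte[9]=D3: 2-byte lead, need 1 cont bytes. acc=0x13
Byte[10]=8A: continuation. acc=(acc<<6)|0x0A=0x4CA
Completed: cp=U+04CA (starts at byte 9)
Byte[11]=EB: 3-byte lead, need 2 cont bytes. acc=0xB
Byte[12]=A0: continuation. acc=(acc<<6)|0x20=0x2E0
Byte[13]=A3: continuation. acc=(acc<<6)|0x23=0xB823
Completed: cp=U+B823 (starts at byte 11)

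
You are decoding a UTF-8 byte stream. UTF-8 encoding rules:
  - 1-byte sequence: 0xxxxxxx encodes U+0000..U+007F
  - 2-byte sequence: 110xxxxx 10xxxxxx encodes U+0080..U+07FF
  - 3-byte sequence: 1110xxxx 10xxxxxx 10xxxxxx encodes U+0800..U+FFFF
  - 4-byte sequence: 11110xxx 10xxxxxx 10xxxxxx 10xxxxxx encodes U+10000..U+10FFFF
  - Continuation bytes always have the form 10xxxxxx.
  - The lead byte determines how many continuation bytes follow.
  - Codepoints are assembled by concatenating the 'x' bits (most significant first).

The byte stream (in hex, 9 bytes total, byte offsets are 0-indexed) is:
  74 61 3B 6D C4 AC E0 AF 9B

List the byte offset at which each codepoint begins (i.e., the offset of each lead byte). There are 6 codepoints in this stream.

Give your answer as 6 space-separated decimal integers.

Byte[0]=74: 1-byte ASCII. cp=U+0074
Byte[1]=61: 1-byte ASCII. cp=U+0061
Byte[2]=3B: 1-byte ASCII. cp=U+003B
Byte[3]=6D: 1-byte ASCII. cp=U+006D
Byte[4]=C4: 2-byte lead, need 1 cont bytes. acc=0x4
Byte[5]=AC: continuation. acc=(acc<<6)|0x2C=0x12C
Completed: cp=U+012C (starts at byte 4)
Byte[6]=E0: 3-byte lead, need 2 cont bytes. acc=0x0
Byte[7]=AF: continuation. acc=(acc<<6)|0x2F=0x2F
Byte[8]=9B: continuation. acc=(acc<<6)|0x1B=0xBDB
Completed: cp=U+0BDB (starts at byte 6)

Answer: 0 1 2 3 4 6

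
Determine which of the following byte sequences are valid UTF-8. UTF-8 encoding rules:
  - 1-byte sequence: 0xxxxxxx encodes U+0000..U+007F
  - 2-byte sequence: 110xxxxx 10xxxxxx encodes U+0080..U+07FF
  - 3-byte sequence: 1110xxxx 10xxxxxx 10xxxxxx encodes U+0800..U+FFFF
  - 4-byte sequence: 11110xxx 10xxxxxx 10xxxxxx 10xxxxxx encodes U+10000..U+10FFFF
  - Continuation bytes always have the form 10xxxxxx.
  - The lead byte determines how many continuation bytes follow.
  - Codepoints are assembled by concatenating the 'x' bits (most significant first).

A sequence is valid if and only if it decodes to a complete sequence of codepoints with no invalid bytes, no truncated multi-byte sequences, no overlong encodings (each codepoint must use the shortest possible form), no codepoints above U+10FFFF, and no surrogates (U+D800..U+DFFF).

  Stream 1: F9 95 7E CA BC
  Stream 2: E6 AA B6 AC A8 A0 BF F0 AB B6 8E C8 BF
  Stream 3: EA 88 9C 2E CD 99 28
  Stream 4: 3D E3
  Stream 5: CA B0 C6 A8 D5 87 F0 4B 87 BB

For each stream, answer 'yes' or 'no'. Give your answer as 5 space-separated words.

Stream 1: error at byte offset 0. INVALID
Stream 2: error at byte offset 3. INVALID
Stream 3: decodes cleanly. VALID
Stream 4: error at byte offset 2. INVALID
Stream 5: error at byte offset 7. INVALID

Answer: no no yes no no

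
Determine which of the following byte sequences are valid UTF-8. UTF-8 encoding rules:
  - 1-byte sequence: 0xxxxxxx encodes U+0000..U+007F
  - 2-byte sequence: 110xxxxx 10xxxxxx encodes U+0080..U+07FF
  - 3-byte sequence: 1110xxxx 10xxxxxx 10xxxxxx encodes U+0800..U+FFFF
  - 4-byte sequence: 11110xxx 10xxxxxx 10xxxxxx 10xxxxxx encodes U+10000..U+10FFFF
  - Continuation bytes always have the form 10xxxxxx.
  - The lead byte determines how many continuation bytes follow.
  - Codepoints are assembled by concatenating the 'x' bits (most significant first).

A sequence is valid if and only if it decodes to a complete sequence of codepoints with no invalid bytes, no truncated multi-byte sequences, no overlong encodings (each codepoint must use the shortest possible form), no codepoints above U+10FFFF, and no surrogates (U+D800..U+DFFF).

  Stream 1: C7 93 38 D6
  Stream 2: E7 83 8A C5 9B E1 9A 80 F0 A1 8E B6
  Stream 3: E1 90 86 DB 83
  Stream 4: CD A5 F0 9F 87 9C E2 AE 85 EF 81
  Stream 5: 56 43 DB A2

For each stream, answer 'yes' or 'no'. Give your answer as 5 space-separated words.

Stream 1: error at byte offset 4. INVALID
Stream 2: decodes cleanly. VALID
Stream 3: decodes cleanly. VALID
Stream 4: error at byte offset 11. INVALID
Stream 5: decodes cleanly. VALID

Answer: no yes yes no yes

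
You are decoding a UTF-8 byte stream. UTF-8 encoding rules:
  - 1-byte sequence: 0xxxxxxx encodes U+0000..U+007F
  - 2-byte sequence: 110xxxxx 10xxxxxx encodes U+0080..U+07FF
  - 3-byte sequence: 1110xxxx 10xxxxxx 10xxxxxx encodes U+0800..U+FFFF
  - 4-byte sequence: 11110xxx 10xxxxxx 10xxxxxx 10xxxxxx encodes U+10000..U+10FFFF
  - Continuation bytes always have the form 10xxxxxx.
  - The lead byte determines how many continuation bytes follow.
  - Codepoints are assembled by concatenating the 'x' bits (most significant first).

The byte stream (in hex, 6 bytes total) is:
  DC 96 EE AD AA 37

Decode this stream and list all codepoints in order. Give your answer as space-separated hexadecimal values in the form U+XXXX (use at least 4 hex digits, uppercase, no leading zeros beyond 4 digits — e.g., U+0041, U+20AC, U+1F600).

Answer: U+0716 U+EB6A U+0037

Derivation:
Byte[0]=DC: 2-byte lead, need 1 cont bytes. acc=0x1C
Byte[1]=96: continuation. acc=(acc<<6)|0x16=0x716
Completed: cp=U+0716 (starts at byte 0)
Byte[2]=EE: 3-byte lead, need 2 cont bytes. acc=0xE
Byte[3]=AD: continuation. acc=(acc<<6)|0x2D=0x3AD
Byte[4]=AA: continuation. acc=(acc<<6)|0x2A=0xEB6A
Completed: cp=U+EB6A (starts at byte 2)
Byte[5]=37: 1-byte ASCII. cp=U+0037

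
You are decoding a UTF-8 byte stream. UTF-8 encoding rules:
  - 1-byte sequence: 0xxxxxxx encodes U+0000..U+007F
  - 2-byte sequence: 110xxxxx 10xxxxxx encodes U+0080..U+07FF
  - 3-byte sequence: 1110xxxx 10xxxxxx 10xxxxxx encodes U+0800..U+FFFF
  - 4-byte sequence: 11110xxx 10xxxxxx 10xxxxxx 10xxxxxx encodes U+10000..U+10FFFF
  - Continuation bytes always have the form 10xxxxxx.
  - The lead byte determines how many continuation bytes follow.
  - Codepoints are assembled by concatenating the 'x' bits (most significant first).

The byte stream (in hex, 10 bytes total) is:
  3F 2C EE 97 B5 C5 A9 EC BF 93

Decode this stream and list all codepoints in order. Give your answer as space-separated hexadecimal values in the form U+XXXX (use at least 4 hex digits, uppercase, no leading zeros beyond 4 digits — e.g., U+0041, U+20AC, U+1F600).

Answer: U+003F U+002C U+E5F5 U+0169 U+CFD3

Derivation:
Byte[0]=3F: 1-byte ASCII. cp=U+003F
Byte[1]=2C: 1-byte ASCII. cp=U+002C
Byte[2]=EE: 3-byte lead, need 2 cont bytes. acc=0xE
Byte[3]=97: continuation. acc=(acc<<6)|0x17=0x397
Byte[4]=B5: continuation. acc=(acc<<6)|0x35=0xE5F5
Completed: cp=U+E5F5 (starts at byte 2)
Byte[5]=C5: 2-byte lead, need 1 cont bytes. acc=0x5
Byte[6]=A9: continuation. acc=(acc<<6)|0x29=0x169
Completed: cp=U+0169 (starts at byte 5)
Byte[7]=EC: 3-byte lead, need 2 cont bytes. acc=0xC
Byte[8]=BF: continuation. acc=(acc<<6)|0x3F=0x33F
Byte[9]=93: continuation. acc=(acc<<6)|0x13=0xCFD3
Completed: cp=U+CFD3 (starts at byte 7)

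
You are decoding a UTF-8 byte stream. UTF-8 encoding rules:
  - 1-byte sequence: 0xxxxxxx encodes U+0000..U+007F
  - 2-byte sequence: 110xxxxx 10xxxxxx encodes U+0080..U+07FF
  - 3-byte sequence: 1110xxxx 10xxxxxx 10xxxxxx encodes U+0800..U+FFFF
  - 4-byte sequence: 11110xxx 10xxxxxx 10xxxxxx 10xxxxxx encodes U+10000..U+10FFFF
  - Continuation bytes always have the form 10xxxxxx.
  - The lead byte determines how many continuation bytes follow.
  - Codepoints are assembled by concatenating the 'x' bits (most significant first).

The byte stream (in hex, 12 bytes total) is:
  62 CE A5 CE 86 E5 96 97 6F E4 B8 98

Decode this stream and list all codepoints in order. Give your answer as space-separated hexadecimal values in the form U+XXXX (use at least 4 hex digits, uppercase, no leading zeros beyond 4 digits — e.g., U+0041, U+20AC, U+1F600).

Byte[0]=62: 1-byte ASCII. cp=U+0062
Byte[1]=CE: 2-byte lead, need 1 cont bytes. acc=0xE
Byte[2]=A5: continuation. acc=(acc<<6)|0x25=0x3A5
Completed: cp=U+03A5 (starts at byte 1)
Byte[3]=CE: 2-byte lead, need 1 cont bytes. acc=0xE
Byte[4]=86: continuation. acc=(acc<<6)|0x06=0x386
Completed: cp=U+0386 (starts at byte 3)
Byte[5]=E5: 3-byte lead, need 2 cont bytes. acc=0x5
Byte[6]=96: continuation. acc=(acc<<6)|0x16=0x156
Byte[7]=97: continuation. acc=(acc<<6)|0x17=0x5597
Completed: cp=U+5597 (starts at byte 5)
Byte[8]=6F: 1-byte ASCII. cp=U+006F
Byte[9]=E4: 3-byte lead, need 2 cont bytes. acc=0x4
Byte[10]=B8: continuation. acc=(acc<<6)|0x38=0x138
Byte[11]=98: continuation. acc=(acc<<6)|0x18=0x4E18
Completed: cp=U+4E18 (starts at byte 9)

Answer: U+0062 U+03A5 U+0386 U+5597 U+006F U+4E18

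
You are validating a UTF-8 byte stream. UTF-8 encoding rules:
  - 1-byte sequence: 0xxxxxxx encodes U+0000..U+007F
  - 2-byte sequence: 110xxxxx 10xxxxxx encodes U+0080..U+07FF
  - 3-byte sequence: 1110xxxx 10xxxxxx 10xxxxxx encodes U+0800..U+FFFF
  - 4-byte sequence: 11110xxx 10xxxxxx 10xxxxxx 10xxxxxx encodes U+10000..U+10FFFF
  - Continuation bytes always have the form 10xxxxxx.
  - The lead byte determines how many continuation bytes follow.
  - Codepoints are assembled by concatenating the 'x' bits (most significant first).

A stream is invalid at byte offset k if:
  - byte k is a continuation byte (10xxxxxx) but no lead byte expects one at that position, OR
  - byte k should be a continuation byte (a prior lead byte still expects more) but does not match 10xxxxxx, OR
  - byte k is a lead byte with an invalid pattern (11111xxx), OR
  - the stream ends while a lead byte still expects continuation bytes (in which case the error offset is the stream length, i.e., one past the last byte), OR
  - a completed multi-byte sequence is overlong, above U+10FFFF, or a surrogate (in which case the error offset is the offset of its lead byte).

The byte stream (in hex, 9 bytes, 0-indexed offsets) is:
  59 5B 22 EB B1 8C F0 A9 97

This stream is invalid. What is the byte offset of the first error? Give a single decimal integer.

Answer: 9

Derivation:
Byte[0]=59: 1-byte ASCII. cp=U+0059
Byte[1]=5B: 1-byte ASCII. cp=U+005B
Byte[2]=22: 1-byte ASCII. cp=U+0022
Byte[3]=EB: 3-byte lead, need 2 cont bytes. acc=0xB
Byte[4]=B1: continuation. acc=(acc<<6)|0x31=0x2F1
Byte[5]=8C: continuation. acc=(acc<<6)|0x0C=0xBC4C
Completed: cp=U+BC4C (starts at byte 3)
Byte[6]=F0: 4-byte lead, need 3 cont bytes. acc=0x0
Byte[7]=A9: continuation. acc=(acc<<6)|0x29=0x29
Byte[8]=97: continuation. acc=(acc<<6)|0x17=0xA57
Byte[9]: stream ended, expected continuation. INVALID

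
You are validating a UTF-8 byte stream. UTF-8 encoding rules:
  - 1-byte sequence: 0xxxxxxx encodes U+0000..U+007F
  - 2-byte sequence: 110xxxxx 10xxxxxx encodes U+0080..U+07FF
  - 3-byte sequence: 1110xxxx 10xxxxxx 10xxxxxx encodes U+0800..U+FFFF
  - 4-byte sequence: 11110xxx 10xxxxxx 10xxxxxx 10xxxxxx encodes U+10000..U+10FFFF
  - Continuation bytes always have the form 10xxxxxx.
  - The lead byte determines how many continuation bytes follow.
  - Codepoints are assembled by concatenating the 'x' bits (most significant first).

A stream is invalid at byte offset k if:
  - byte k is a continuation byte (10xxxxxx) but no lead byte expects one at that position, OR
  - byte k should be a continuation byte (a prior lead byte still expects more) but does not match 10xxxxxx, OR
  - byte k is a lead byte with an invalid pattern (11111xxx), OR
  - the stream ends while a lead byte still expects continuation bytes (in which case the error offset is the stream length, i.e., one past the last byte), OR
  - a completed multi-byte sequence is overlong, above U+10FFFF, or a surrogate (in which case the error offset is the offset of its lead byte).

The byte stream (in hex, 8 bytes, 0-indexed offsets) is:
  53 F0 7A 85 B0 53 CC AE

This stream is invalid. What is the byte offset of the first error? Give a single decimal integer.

Byte[0]=53: 1-byte ASCII. cp=U+0053
Byte[1]=F0: 4-byte lead, need 3 cont bytes. acc=0x0
Byte[2]=7A: expected 10xxxxxx continuation. INVALID

Answer: 2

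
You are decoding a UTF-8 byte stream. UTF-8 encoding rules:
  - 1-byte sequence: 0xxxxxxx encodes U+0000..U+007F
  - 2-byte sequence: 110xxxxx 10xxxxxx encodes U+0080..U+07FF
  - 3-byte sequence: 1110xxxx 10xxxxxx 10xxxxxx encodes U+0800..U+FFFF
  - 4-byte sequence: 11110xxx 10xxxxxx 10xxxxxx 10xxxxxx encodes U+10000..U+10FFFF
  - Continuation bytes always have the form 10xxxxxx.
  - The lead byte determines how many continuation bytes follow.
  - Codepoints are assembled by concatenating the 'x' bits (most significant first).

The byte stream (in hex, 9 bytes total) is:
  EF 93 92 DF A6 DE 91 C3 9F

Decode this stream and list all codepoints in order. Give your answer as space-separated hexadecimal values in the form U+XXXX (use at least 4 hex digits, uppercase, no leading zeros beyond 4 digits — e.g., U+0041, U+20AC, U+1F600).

Answer: U+F4D2 U+07E6 U+0791 U+00DF

Derivation:
Byte[0]=EF: 3-byte lead, need 2 cont bytes. acc=0xF
Byte[1]=93: continuation. acc=(acc<<6)|0x13=0x3D3
Byte[2]=92: continuation. acc=(acc<<6)|0x12=0xF4D2
Completed: cp=U+F4D2 (starts at byte 0)
Byte[3]=DF: 2-byte lead, need 1 cont bytes. acc=0x1F
Byte[4]=A6: continuation. acc=(acc<<6)|0x26=0x7E6
Completed: cp=U+07E6 (starts at byte 3)
Byte[5]=DE: 2-byte lead, need 1 cont bytes. acc=0x1E
Byte[6]=91: continuation. acc=(acc<<6)|0x11=0x791
Completed: cp=U+0791 (starts at byte 5)
Byte[7]=C3: 2-byte lead, need 1 cont bytes. acc=0x3
Byte[8]=9F: continuation. acc=(acc<<6)|0x1F=0xDF
Completed: cp=U+00DF (starts at byte 7)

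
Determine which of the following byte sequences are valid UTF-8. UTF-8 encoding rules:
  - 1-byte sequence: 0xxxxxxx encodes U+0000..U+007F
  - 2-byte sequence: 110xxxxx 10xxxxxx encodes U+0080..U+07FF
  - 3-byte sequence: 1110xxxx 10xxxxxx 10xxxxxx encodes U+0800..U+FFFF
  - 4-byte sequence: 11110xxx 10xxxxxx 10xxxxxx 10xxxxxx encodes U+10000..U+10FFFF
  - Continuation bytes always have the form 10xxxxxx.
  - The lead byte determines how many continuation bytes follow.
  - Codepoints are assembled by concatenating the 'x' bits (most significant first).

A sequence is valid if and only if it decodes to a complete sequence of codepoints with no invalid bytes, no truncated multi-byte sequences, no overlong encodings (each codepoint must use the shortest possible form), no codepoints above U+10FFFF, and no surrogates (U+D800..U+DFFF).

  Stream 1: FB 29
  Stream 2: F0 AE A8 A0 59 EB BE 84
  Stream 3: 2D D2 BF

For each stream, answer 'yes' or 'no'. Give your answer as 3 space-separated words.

Answer: no yes yes

Derivation:
Stream 1: error at byte offset 0. INVALID
Stream 2: decodes cleanly. VALID
Stream 3: decodes cleanly. VALID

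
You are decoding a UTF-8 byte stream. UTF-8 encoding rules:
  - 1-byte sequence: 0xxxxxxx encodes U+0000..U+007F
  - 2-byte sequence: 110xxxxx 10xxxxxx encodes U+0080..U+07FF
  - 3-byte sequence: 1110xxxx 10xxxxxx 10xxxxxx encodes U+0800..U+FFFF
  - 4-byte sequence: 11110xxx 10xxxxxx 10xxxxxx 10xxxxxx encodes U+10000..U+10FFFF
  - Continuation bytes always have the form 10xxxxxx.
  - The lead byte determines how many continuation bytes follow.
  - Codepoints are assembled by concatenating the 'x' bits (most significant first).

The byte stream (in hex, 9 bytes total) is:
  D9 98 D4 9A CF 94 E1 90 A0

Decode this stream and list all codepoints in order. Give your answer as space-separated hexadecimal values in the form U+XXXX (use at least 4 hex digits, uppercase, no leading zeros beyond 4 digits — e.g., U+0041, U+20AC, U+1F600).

Byte[0]=D9: 2-byte lead, need 1 cont bytes. acc=0x19
Byte[1]=98: continuation. acc=(acc<<6)|0x18=0x658
Completed: cp=U+0658 (starts at byte 0)
Byte[2]=D4: 2-byte lead, need 1 cont bytes. acc=0x14
Byte[3]=9A: continuation. acc=(acc<<6)|0x1A=0x51A
Completed: cp=U+051A (starts at byte 2)
Byte[4]=CF: 2-byte lead, need 1 cont bytes. acc=0xF
Byte[5]=94: continuation. acc=(acc<<6)|0x14=0x3D4
Completed: cp=U+03D4 (starts at byte 4)
Byte[6]=E1: 3-byte lead, need 2 cont bytes. acc=0x1
Byte[7]=90: continuation. acc=(acc<<6)|0x10=0x50
Byte[8]=A0: continuation. acc=(acc<<6)|0x20=0x1420
Completed: cp=U+1420 (starts at byte 6)

Answer: U+0658 U+051A U+03D4 U+1420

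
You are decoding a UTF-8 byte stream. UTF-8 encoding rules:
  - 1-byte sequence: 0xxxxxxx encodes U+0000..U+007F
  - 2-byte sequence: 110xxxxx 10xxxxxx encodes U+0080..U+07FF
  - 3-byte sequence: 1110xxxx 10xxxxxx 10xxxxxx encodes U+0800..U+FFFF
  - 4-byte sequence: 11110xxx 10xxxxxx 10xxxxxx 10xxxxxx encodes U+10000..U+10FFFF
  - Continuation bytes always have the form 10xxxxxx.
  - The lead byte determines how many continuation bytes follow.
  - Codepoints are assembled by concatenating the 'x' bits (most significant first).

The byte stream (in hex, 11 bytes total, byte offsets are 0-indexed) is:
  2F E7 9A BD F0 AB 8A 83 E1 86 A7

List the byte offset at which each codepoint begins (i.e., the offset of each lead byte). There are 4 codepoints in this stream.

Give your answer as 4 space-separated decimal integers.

Answer: 0 1 4 8

Derivation:
Byte[0]=2F: 1-byte ASCII. cp=U+002F
Byte[1]=E7: 3-byte lead, need 2 cont bytes. acc=0x7
Byte[2]=9A: continuation. acc=(acc<<6)|0x1A=0x1DA
Byte[3]=BD: continuation. acc=(acc<<6)|0x3D=0x76BD
Completed: cp=U+76BD (starts at byte 1)
Byte[4]=F0: 4-byte lead, need 3 cont bytes. acc=0x0
Byte[5]=AB: continuation. acc=(acc<<6)|0x2B=0x2B
Byte[6]=8A: continuation. acc=(acc<<6)|0x0A=0xACA
Byte[7]=83: continuation. acc=(acc<<6)|0x03=0x2B283
Completed: cp=U+2B283 (starts at byte 4)
Byte[8]=E1: 3-byte lead, need 2 cont bytes. acc=0x1
Byte[9]=86: continuation. acc=(acc<<6)|0x06=0x46
Byte[10]=A7: continuation. acc=(acc<<6)|0x27=0x11A7
Completed: cp=U+11A7 (starts at byte 8)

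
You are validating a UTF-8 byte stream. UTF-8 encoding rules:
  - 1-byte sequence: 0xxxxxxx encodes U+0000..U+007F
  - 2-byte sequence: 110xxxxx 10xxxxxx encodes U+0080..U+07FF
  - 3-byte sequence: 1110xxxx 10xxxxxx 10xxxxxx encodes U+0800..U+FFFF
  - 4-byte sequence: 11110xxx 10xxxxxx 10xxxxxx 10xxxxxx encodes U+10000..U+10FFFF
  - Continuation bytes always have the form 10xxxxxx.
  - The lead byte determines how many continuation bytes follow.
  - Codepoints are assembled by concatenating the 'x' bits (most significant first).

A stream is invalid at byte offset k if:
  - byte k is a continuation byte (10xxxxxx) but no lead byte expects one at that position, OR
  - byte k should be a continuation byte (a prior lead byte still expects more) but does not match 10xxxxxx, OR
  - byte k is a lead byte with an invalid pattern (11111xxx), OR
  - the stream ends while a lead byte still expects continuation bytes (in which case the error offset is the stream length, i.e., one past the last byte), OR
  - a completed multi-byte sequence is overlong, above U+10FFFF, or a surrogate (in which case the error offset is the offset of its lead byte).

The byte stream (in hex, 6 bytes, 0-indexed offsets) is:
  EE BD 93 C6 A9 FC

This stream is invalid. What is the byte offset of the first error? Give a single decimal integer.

Byte[0]=EE: 3-byte lead, need 2 cont bytes. acc=0xE
Byte[1]=BD: continuation. acc=(acc<<6)|0x3D=0x3BD
Byte[2]=93: continuation. acc=(acc<<6)|0x13=0xEF53
Completed: cp=U+EF53 (starts at byte 0)
Byte[3]=C6: 2-byte lead, need 1 cont bytes. acc=0x6
Byte[4]=A9: continuation. acc=(acc<<6)|0x29=0x1A9
Completed: cp=U+01A9 (starts at byte 3)
Byte[5]=FC: INVALID lead byte (not 0xxx/110x/1110/11110)

Answer: 5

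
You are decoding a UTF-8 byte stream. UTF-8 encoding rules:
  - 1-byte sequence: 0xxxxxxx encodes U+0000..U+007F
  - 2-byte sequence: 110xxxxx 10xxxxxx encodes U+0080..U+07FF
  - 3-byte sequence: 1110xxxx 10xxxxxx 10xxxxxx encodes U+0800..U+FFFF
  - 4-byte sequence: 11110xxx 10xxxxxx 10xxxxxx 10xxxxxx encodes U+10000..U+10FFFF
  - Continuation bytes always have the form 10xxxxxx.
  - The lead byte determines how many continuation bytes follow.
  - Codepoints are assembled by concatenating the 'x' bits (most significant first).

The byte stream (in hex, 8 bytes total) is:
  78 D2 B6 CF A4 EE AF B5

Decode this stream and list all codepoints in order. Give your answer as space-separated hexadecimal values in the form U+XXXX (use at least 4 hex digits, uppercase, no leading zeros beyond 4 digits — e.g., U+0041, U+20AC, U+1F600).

Byte[0]=78: 1-byte ASCII. cp=U+0078
Byte[1]=D2: 2-byte lead, need 1 cont bytes. acc=0x12
Byte[2]=B6: continuation. acc=(acc<<6)|0x36=0x4B6
Completed: cp=U+04B6 (starts at byte 1)
Byte[3]=CF: 2-byte lead, need 1 cont bytes. acc=0xF
Byte[4]=A4: continuation. acc=(acc<<6)|0x24=0x3E4
Completed: cp=U+03E4 (starts at byte 3)
Byte[5]=EE: 3-byte lead, need 2 cont bytes. acc=0xE
Byte[6]=AF: continuation. acc=(acc<<6)|0x2F=0x3AF
Byte[7]=B5: continuation. acc=(acc<<6)|0x35=0xEBF5
Completed: cp=U+EBF5 (starts at byte 5)

Answer: U+0078 U+04B6 U+03E4 U+EBF5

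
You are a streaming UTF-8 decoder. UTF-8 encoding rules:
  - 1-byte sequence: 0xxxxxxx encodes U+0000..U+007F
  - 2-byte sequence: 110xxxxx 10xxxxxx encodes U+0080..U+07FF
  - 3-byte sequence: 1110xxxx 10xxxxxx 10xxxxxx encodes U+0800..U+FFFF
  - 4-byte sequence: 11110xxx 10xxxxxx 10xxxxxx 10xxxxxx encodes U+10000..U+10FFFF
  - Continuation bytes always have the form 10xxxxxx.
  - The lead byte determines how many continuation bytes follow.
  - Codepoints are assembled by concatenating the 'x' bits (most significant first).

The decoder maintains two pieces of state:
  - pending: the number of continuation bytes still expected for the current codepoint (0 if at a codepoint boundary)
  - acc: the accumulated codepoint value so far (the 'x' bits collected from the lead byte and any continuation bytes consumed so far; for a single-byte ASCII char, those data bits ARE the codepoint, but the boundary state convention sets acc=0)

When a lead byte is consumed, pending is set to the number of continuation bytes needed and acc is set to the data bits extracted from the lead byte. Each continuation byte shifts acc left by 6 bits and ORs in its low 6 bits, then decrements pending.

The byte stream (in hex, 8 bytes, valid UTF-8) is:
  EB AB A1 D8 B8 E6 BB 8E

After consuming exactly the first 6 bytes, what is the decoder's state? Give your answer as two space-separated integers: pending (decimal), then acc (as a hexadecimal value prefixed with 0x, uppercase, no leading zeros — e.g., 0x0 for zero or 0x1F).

Byte[0]=EB: 3-byte lead. pending=2, acc=0xB
Byte[1]=AB: continuation. acc=(acc<<6)|0x2B=0x2EB, pending=1
Byte[2]=A1: continuation. acc=(acc<<6)|0x21=0xBAE1, pending=0
Byte[3]=D8: 2-byte lead. pending=1, acc=0x18
Byte[4]=B8: continuation. acc=(acc<<6)|0x38=0x638, pending=0
Byte[5]=E6: 3-byte lead. pending=2, acc=0x6

Answer: 2 0x6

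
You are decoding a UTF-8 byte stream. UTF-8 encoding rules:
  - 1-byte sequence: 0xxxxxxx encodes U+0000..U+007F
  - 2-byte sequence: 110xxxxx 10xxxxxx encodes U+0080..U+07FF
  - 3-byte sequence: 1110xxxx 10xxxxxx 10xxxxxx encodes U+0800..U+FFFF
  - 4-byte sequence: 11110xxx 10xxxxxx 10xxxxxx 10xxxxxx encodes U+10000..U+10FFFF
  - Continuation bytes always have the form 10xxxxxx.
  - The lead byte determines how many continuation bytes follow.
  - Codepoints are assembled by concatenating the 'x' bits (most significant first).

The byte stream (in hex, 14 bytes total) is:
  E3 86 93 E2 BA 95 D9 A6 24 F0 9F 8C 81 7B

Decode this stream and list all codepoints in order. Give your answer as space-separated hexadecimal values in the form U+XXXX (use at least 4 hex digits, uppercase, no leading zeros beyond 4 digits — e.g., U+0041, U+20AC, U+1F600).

Byte[0]=E3: 3-byte lead, need 2 cont bytes. acc=0x3
Byte[1]=86: continuation. acc=(acc<<6)|0x06=0xC6
Byte[2]=93: continuation. acc=(acc<<6)|0x13=0x3193
Completed: cp=U+3193 (starts at byte 0)
Byte[3]=E2: 3-byte lead, need 2 cont bytes. acc=0x2
Byte[4]=BA: continuation. acc=(acc<<6)|0x3A=0xBA
Byte[5]=95: continuation. acc=(acc<<6)|0x15=0x2E95
Completed: cp=U+2E95 (starts at byte 3)
Byte[6]=D9: 2-byte lead, need 1 cont bytes. acc=0x19
Byte[7]=A6: continuation. acc=(acc<<6)|0x26=0x666
Completed: cp=U+0666 (starts at byte 6)
Byte[8]=24: 1-byte ASCII. cp=U+0024
Byte[9]=F0: 4-byte lead, need 3 cont bytes. acc=0x0
Byte[10]=9F: continuation. acc=(acc<<6)|0x1F=0x1F
Byte[11]=8C: continuation. acc=(acc<<6)|0x0C=0x7CC
Byte[12]=81: continuation. acc=(acc<<6)|0x01=0x1F301
Completed: cp=U+1F301 (starts at byte 9)
Byte[13]=7B: 1-byte ASCII. cp=U+007B

Answer: U+3193 U+2E95 U+0666 U+0024 U+1F301 U+007B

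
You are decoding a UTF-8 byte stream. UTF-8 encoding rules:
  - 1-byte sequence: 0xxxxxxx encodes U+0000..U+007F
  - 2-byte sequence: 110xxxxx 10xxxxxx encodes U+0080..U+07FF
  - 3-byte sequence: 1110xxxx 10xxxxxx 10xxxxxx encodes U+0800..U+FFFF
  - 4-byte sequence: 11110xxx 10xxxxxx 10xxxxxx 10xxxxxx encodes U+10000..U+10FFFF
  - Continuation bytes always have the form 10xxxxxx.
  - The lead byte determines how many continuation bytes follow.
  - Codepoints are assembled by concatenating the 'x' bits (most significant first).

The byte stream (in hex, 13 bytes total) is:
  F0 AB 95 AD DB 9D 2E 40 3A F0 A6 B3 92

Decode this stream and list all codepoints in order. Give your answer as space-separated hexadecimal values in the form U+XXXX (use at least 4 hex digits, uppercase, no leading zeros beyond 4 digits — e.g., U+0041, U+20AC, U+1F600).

Answer: U+2B56D U+06DD U+002E U+0040 U+003A U+26CD2

Derivation:
Byte[0]=F0: 4-byte lead, need 3 cont bytes. acc=0x0
Byte[1]=AB: continuation. acc=(acc<<6)|0x2B=0x2B
Byte[2]=95: continuation. acc=(acc<<6)|0x15=0xAD5
Byte[3]=AD: continuation. acc=(acc<<6)|0x2D=0x2B56D
Completed: cp=U+2B56D (starts at byte 0)
Byte[4]=DB: 2-byte lead, need 1 cont bytes. acc=0x1B
Byte[5]=9D: continuation. acc=(acc<<6)|0x1D=0x6DD
Completed: cp=U+06DD (starts at byte 4)
Byte[6]=2E: 1-byte ASCII. cp=U+002E
Byte[7]=40: 1-byte ASCII. cp=U+0040
Byte[8]=3A: 1-byte ASCII. cp=U+003A
Byte[9]=F0: 4-byte lead, need 3 cont bytes. acc=0x0
Byte[10]=A6: continuation. acc=(acc<<6)|0x26=0x26
Byte[11]=B3: continuation. acc=(acc<<6)|0x33=0x9B3
Byte[12]=92: continuation. acc=(acc<<6)|0x12=0x26CD2
Completed: cp=U+26CD2 (starts at byte 9)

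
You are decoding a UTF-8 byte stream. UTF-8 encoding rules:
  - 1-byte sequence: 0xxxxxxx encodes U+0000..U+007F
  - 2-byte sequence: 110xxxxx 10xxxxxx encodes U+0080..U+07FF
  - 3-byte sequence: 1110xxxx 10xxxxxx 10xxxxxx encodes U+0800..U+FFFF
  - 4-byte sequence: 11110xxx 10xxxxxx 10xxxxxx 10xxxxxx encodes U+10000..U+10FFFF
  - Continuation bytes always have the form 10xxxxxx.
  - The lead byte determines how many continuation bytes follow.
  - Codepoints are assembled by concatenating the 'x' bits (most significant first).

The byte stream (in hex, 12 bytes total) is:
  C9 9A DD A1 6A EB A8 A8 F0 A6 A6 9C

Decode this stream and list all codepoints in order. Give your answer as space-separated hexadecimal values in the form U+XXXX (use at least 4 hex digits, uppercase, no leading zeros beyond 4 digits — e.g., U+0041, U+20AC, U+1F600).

Answer: U+025A U+0761 U+006A U+BA28 U+2699C

Derivation:
Byte[0]=C9: 2-byte lead, need 1 cont bytes. acc=0x9
Byte[1]=9A: continuation. acc=(acc<<6)|0x1A=0x25A
Completed: cp=U+025A (starts at byte 0)
Byte[2]=DD: 2-byte lead, need 1 cont bytes. acc=0x1D
Byte[3]=A1: continuation. acc=(acc<<6)|0x21=0x761
Completed: cp=U+0761 (starts at byte 2)
Byte[4]=6A: 1-byte ASCII. cp=U+006A
Byte[5]=EB: 3-byte lead, need 2 cont bytes. acc=0xB
Byte[6]=A8: continuation. acc=(acc<<6)|0x28=0x2E8
Byte[7]=A8: continuation. acc=(acc<<6)|0x28=0xBA28
Completed: cp=U+BA28 (starts at byte 5)
Byte[8]=F0: 4-byte lead, need 3 cont bytes. acc=0x0
Byte[9]=A6: continuation. acc=(acc<<6)|0x26=0x26
Byte[10]=A6: continuation. acc=(acc<<6)|0x26=0x9A6
Byte[11]=9C: continuation. acc=(acc<<6)|0x1C=0x2699C
Completed: cp=U+2699C (starts at byte 8)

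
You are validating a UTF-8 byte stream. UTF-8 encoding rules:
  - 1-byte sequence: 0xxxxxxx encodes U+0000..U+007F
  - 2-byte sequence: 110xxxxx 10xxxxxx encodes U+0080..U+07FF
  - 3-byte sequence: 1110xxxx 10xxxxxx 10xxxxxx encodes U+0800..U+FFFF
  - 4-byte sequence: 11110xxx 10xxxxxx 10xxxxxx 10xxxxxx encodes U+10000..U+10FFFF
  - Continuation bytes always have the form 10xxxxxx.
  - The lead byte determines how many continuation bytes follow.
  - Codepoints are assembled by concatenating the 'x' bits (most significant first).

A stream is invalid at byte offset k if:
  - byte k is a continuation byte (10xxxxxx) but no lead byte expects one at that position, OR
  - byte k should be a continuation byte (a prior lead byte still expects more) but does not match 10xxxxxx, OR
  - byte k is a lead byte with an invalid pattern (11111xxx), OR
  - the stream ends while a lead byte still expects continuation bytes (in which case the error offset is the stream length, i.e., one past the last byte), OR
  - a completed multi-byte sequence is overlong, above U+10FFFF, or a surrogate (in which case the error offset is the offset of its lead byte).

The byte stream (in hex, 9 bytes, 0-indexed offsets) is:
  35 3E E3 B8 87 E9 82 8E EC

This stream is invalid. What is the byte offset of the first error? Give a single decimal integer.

Byte[0]=35: 1-byte ASCII. cp=U+0035
Byte[1]=3E: 1-byte ASCII. cp=U+003E
Byte[2]=E3: 3-byte lead, need 2 cont bytes. acc=0x3
Byte[3]=B8: continuation. acc=(acc<<6)|0x38=0xF8
Byte[4]=87: continuation. acc=(acc<<6)|0x07=0x3E07
Completed: cp=U+3E07 (starts at byte 2)
Byte[5]=E9: 3-byte lead, need 2 cont bytes. acc=0x9
Byte[6]=82: continuation. acc=(acc<<6)|0x02=0x242
Byte[7]=8E: continuation. acc=(acc<<6)|0x0E=0x908E
Completed: cp=U+908E (starts at byte 5)
Byte[8]=EC: 3-byte lead, need 2 cont bytes. acc=0xC
Byte[9]: stream ended, expected continuation. INVALID

Answer: 9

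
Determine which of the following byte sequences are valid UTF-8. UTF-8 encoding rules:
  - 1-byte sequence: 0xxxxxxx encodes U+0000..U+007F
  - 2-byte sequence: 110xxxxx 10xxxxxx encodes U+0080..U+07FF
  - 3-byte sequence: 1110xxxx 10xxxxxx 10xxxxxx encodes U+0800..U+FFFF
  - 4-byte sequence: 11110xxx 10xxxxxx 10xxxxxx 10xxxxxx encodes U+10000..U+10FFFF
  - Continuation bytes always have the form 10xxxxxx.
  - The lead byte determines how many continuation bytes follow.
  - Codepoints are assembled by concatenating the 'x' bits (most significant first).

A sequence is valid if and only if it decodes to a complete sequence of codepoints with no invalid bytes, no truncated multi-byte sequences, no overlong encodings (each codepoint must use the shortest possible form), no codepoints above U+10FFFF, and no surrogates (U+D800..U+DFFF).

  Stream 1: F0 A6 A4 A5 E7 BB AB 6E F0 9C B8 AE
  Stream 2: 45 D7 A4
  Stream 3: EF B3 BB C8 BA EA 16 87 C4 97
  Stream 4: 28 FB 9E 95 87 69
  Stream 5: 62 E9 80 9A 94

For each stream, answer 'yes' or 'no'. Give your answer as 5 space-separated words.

Answer: yes yes no no no

Derivation:
Stream 1: decodes cleanly. VALID
Stream 2: decodes cleanly. VALID
Stream 3: error at byte offset 6. INVALID
Stream 4: error at byte offset 1. INVALID
Stream 5: error at byte offset 4. INVALID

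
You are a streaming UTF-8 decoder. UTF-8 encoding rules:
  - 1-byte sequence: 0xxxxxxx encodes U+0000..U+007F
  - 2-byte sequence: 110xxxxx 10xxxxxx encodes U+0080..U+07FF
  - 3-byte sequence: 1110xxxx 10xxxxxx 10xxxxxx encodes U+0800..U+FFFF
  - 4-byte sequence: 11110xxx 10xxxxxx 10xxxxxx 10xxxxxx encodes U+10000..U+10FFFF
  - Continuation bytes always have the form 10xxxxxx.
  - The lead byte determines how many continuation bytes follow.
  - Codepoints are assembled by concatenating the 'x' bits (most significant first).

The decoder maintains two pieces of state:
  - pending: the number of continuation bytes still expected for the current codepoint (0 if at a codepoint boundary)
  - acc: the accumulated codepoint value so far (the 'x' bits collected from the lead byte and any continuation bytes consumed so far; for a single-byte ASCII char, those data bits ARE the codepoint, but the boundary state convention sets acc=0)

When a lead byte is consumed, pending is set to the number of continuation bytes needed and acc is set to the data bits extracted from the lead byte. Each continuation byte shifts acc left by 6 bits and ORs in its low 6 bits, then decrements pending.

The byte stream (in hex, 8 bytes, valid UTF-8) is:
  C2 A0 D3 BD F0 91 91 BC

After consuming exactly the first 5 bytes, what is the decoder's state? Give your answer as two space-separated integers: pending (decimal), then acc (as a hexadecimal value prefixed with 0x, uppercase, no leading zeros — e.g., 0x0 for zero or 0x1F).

Byte[0]=C2: 2-byte lead. pending=1, acc=0x2
Byte[1]=A0: continuation. acc=(acc<<6)|0x20=0xA0, pending=0
Byte[2]=D3: 2-byte lead. pending=1, acc=0x13
Byte[3]=BD: continuation. acc=(acc<<6)|0x3D=0x4FD, pending=0
Byte[4]=F0: 4-byte lead. pending=3, acc=0x0

Answer: 3 0x0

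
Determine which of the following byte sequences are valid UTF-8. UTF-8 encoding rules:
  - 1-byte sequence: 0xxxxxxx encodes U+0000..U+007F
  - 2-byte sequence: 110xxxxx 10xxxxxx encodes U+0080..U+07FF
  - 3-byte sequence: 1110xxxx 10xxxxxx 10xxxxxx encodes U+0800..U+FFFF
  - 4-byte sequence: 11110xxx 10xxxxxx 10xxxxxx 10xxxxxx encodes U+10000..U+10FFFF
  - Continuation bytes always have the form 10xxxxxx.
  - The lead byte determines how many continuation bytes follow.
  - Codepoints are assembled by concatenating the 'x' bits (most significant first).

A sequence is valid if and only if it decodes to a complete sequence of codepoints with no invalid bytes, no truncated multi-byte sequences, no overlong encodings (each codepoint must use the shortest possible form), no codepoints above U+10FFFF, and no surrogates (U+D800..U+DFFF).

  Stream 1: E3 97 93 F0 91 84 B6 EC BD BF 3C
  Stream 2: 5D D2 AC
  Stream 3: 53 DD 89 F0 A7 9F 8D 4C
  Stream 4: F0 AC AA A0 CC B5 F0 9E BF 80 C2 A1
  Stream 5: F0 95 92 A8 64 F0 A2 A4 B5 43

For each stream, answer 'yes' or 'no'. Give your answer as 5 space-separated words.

Answer: yes yes yes yes yes

Derivation:
Stream 1: decodes cleanly. VALID
Stream 2: decodes cleanly. VALID
Stream 3: decodes cleanly. VALID
Stream 4: decodes cleanly. VALID
Stream 5: decodes cleanly. VALID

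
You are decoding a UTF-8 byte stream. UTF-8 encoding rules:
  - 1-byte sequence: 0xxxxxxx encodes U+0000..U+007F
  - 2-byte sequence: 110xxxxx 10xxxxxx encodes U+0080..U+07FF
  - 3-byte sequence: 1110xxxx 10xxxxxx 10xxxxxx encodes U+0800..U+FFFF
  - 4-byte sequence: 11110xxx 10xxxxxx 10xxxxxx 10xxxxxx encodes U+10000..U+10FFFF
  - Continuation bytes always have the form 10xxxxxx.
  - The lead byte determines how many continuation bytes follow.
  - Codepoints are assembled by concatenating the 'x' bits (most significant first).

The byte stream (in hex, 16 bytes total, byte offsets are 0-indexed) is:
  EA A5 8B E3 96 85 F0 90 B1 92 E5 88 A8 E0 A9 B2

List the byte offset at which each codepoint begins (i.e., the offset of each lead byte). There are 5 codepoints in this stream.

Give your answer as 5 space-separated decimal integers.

Byte[0]=EA: 3-byte lead, need 2 cont bytes. acc=0xA
Byte[1]=A5: continuation. acc=(acc<<6)|0x25=0x2A5
Byte[2]=8B: continuation. acc=(acc<<6)|0x0B=0xA94B
Completed: cp=U+A94B (starts at byte 0)
Byte[3]=E3: 3-byte lead, need 2 cont bytes. acc=0x3
Byte[4]=96: continuation. acc=(acc<<6)|0x16=0xD6
Byte[5]=85: continuation. acc=(acc<<6)|0x05=0x3585
Completed: cp=U+3585 (starts at byte 3)
Byte[6]=F0: 4-byte lead, need 3 cont bytes. acc=0x0
Byte[7]=90: continuation. acc=(acc<<6)|0x10=0x10
Byte[8]=B1: continuation. acc=(acc<<6)|0x31=0x431
Byte[9]=92: continuation. acc=(acc<<6)|0x12=0x10C52
Completed: cp=U+10C52 (starts at byte 6)
Byte[10]=E5: 3-byte lead, need 2 cont bytes. acc=0x5
Byte[11]=88: continuation. acc=(acc<<6)|0x08=0x148
Byte[12]=A8: continuation. acc=(acc<<6)|0x28=0x5228
Completed: cp=U+5228 (starts at byte 10)
Byte[13]=E0: 3-byte lead, need 2 cont bytes. acc=0x0
Byte[14]=A9: continuation. acc=(acc<<6)|0x29=0x29
Byte[15]=B2: continuation. acc=(acc<<6)|0x32=0xA72
Completed: cp=U+0A72 (starts at byte 13)

Answer: 0 3 6 10 13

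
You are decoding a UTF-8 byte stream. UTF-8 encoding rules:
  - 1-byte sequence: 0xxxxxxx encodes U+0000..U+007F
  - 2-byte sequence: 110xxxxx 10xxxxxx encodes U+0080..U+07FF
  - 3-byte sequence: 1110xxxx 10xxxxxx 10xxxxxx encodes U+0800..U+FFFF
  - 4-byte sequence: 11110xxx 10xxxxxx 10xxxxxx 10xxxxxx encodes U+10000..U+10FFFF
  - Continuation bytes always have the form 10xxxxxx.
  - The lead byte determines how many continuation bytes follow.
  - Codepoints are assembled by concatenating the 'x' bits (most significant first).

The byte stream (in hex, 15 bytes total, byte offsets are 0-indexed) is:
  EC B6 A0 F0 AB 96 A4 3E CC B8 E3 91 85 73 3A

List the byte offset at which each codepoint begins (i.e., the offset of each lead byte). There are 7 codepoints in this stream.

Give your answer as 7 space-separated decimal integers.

Byte[0]=EC: 3-byte lead, need 2 cont bytes. acc=0xC
Byte[1]=B6: continuation. acc=(acc<<6)|0x36=0x336
Byte[2]=A0: continuation. acc=(acc<<6)|0x20=0xCDA0
Completed: cp=U+CDA0 (starts at byte 0)
Byte[3]=F0: 4-byte lead, need 3 cont bytes. acc=0x0
Byte[4]=AB: continuation. acc=(acc<<6)|0x2B=0x2B
Byte[5]=96: continuation. acc=(acc<<6)|0x16=0xAD6
Byte[6]=A4: continuation. acc=(acc<<6)|0x24=0x2B5A4
Completed: cp=U+2B5A4 (starts at byte 3)
Byte[7]=3E: 1-byte ASCII. cp=U+003E
Byte[8]=CC: 2-byte lead, need 1 cont bytes. acc=0xC
Byte[9]=B8: continuation. acc=(acc<<6)|0x38=0x338
Completed: cp=U+0338 (starts at byte 8)
Byte[10]=E3: 3-byte lead, need 2 cont bytes. acc=0x3
Byte[11]=91: continuation. acc=(acc<<6)|0x11=0xD1
Byte[12]=85: continuation. acc=(acc<<6)|0x05=0x3445
Completed: cp=U+3445 (starts at byte 10)
Byte[13]=73: 1-byte ASCII. cp=U+0073
Byte[14]=3A: 1-byte ASCII. cp=U+003A

Answer: 0 3 7 8 10 13 14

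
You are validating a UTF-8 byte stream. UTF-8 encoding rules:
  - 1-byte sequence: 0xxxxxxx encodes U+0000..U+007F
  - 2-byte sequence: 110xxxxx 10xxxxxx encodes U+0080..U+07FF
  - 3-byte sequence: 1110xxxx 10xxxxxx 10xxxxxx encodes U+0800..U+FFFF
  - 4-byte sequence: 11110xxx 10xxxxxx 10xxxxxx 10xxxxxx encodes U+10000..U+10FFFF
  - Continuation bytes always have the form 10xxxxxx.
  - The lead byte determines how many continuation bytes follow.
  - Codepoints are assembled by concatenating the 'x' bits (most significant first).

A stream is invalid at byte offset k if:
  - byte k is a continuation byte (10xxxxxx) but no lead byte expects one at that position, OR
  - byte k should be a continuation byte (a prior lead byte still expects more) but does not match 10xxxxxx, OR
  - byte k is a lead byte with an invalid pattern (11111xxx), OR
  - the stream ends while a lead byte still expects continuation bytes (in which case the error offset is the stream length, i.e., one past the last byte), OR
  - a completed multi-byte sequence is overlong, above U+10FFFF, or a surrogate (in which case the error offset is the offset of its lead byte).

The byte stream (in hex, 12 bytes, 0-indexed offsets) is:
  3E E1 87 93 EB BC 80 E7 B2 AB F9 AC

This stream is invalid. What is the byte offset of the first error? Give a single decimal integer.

Byte[0]=3E: 1-byte ASCII. cp=U+003E
Byte[1]=E1: 3-byte lead, need 2 cont bytes. acc=0x1
Byte[2]=87: continuation. acc=(acc<<6)|0x07=0x47
Byte[3]=93: continuation. acc=(acc<<6)|0x13=0x11D3
Completed: cp=U+11D3 (starts at byte 1)
Byte[4]=EB: 3-byte lead, need 2 cont bytes. acc=0xB
Byte[5]=BC: continuation. acc=(acc<<6)|0x3C=0x2FC
Byte[6]=80: continuation. acc=(acc<<6)|0x00=0xBF00
Completed: cp=U+BF00 (starts at byte 4)
Byte[7]=E7: 3-byte lead, need 2 cont bytes. acc=0x7
Byte[8]=B2: continuation. acc=(acc<<6)|0x32=0x1F2
Byte[9]=AB: continuation. acc=(acc<<6)|0x2B=0x7CAB
Completed: cp=U+7CAB (starts at byte 7)
Byte[10]=F9: INVALID lead byte (not 0xxx/110x/1110/11110)

Answer: 10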